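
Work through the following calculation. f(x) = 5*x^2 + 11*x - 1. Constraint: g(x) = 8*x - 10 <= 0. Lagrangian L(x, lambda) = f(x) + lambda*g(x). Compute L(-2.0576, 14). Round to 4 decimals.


Step 1: Evaluate f(x).
f(-2.0576) = 5*(-2.0576)^2 + 11*(-2.0576) - 1 = -2.465
Step 2: Evaluate g(x).
g(-2.0576) = 8*-2.0576 - 10 = -26.4608
Step 3: Compute Lagrangian.
L = -2.465 + 14*-26.4608 = -372.9162


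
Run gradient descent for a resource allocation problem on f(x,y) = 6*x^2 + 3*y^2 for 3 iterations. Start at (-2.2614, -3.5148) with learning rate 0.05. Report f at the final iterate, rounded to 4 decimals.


Gradient descent on f(x,y) = 6*x^2 + 3*y^2.
Starting point: (-2.2614, -3.5148), alpha = 0.05
Step 1: grad_x = 2*6*-2.2614 = -27.1368, grad_y = 2*3*-3.5148 = -21.0888
  x_1 = -2.2614 - 0.05*-27.1368 = -0.9046
  y_1 = -3.5148 - 0.05*-21.0888 = -2.4604
Step 2: grad_x = 2*6*-0.9046 = -10.8547, grad_y = 2*3*-2.4604 = -14.7622
  x_2 = -0.9046 - 0.05*-10.8547 = -0.3618
  y_2 = -2.4604 - 0.05*-14.7622 = -1.7223
Step 3: grad_x = 2*6*-0.3618 = -4.3419, grad_y = 2*3*-1.7223 = -10.3335
  x_3 = -0.3618 - 0.05*-4.3419 = -0.1447
  y_3 = -1.7223 - 0.05*-10.3335 = -1.2056
f(-0.1447, -1.2056) = 6*(-0.1447)^2 + 3*(-1.2056)^2 = 4.4859


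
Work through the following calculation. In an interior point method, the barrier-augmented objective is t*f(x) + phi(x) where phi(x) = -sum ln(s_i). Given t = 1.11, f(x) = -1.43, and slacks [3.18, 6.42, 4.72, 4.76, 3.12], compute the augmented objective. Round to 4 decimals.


Step 1: Compute log-barrier.
ln values: [1.1569, 1.8594, 1.5518, 1.5602, 1.1378]
phi = -(1.1569 + 1.8594 + 1.5518 + 1.5602 + 1.1378) = -7.2662
Step 2: Compute augmented objective.
t*f(x) = 1.11*-1.43 = -1.5873
Total = -1.5873 - 7.2662 = -8.8535


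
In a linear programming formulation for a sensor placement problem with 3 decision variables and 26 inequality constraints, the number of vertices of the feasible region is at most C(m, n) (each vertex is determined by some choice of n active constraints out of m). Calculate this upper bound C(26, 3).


Each vertex corresponds to some choice of n active constraints out of m, so the number of vertices is at most C(m, n) = m! / (n!(m-n)!).
m = 26, n = 3
Numerator: 26 * 25 * 24
Denominator: 3! = 6
C(26, 3) = 2600


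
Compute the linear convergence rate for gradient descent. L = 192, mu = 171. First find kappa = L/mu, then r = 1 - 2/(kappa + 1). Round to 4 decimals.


Step 1: Compute the condition number.
kappa = L/mu = 192/171 = 1.1228
Step 2: Compute the convergence rate.
r = 1 - 2/(kappa + 1) = 1 - 2*mu/(L + mu) = (L - mu)/(L + mu) = 21/363 = 0.0579


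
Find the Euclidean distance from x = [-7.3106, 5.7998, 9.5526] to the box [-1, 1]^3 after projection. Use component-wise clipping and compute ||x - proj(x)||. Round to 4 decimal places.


Project each component onto [-1, 1].
clip(-7.3106) = -1.0, clip(5.7998) = 1.0, clip(9.5526) = 1.0
Projection = [-1.0, 1.0, 1.0]
Squared diffs: [39.8237, 23.0381, 73.147]
Distance = sqrt(136.0088) = 11.6623


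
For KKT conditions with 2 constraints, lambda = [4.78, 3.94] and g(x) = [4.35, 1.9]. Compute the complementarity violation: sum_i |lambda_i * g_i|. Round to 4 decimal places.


KKT complementary slackness check:
lambda_1 * g_1 = 4.78 * 4.35 = 20.793
lambda_2 * g_2 = 3.94 * 1.9 = 7.486
Total violation = 20.793 + 7.486 = 28.279


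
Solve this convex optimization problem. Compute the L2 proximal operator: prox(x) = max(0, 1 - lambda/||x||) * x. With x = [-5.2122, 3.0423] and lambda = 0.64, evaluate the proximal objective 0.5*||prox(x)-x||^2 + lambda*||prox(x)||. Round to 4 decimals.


Step 1: Compute ||x||.
||x|| = 6.0351
Step 2: Compute scaling factor.
scale = max(0, 1 - 0.64/6.0351) = 0.894
Step 3: prox(x) = [-4.6595, 2.7197]
||prox(x)|| = 5.3951
Step 4: Proximal objective.
0.5*||prox-x||^2 = 0.2048
lambda*||prox|| = 3.4529
Total = 3.6577


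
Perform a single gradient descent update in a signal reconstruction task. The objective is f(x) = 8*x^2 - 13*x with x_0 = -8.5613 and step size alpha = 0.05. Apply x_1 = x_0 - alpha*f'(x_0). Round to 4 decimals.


We compute the gradient at x_0 and apply the update.
f'(x) = 16*x - 13
f'(-8.5613) = 16*-8.5613 - 13 = -149.9808
x_1 = -8.5613 - 0.05*-149.9808 = -1.0623


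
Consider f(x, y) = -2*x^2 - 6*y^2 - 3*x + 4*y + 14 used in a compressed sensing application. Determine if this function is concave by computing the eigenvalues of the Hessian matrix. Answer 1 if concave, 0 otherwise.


The Hessian of f(x,y) = -2*x^2 - 6*y^2 - 3*x + 4*y + 14 is:
H = [[-4, 0], [0, -12]]
Trace = -4 - 12 = -16
Determinant = -4*-12 - (0)^2 = 48
Discriminant = (-16)^2 - 4*48 = 64.0
Eigenvalues: lambda_1 = -12.0, lambda_2 = -4.0
The function is concave.

1


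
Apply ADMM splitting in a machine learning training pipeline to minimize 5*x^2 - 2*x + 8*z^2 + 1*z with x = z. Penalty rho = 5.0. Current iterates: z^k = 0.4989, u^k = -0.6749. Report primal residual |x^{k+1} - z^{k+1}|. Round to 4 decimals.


ADMM iteration with rho = 5.0, z^k = 0.4989, u^k = -0.6749
Step 1: x-update.
Minimize 5*x^2 - 2*x + (5.0/2)*(x - 0.4989 - 0.6749)^2
FOC: (2*5 + 5.0)*x = 2 + 5.0*(0.4989 + 0.6749)
x^{k+1} = 0.5246
Step 2: z-update.
Minimize 8*z^2 + 1*z + (5.0/2)*(0.5246 - z - 0.6749)^2
FOC: (2*8 + 5.0)*z = -1 + 5.0*(0.5246 - 0.6749)
z^{k+1} = -0.0834
Step 3: u-update.
u^{k+1} = -0.6749 + 0.5246 + 0.0834 = -0.0669
Step 4: Primal residual = |0.5246 + 0.0834| = 0.608


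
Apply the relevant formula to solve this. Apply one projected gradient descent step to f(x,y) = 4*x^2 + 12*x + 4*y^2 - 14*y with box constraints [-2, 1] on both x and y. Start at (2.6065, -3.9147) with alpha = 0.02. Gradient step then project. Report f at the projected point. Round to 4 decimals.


Step 1: Compute gradient at (2.6065, -3.9147).
grad_x = 2*4*2.6065 + 12 = 32.852
grad_y = 2*4*-3.9147 - 14 = -45.3176
Step 2: Gradient step.
x_raw = 2.6065 - 0.02*32.852 = 1.9495
y_raw = -3.9147 - 0.02*-45.3176 = -3.0083
Step 3: Project onto [-2, 1].
x_proj = clip(1.9495) = 1.0
y_proj = clip(-3.0083) = -2.0
Step 4: Evaluate f.
f(1.0, -2.0) = 60.0


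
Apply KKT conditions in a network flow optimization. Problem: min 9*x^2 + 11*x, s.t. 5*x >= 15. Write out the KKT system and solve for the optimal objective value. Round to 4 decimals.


Step 1: Try lambda = 0 (constraint inactive).
x_unc = -11/(2*9) = -0.6111
Check: 5*-0.6111 = -3.0555 < 15 -- violated!
Step 2: Constraint must be active: 5*x = 15
x* = 15/5 = 3.0
lambda = (2*9*3.0 + 11)/5 = 13.0
Step 3: Compute optimal value.
f(x*) = 9*3.0^2 + 11*3.0 = 114.0


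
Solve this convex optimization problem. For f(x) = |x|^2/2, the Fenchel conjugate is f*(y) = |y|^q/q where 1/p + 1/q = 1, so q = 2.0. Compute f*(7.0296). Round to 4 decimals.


The conjugate exponent q satisfies 1/p + 1/q = 1.
p = 2, so q = 2/(2 - 1) = 2.0
|y|^q = 7.0296^2.0 = 49.4153
f*(7.0296) = 49.4153 / 2.0 = 24.7076


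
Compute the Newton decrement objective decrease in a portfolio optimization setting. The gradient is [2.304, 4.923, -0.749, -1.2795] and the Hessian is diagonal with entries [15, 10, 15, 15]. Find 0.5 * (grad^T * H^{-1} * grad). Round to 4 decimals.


Step 1: H is diagonal, so H^(-1) * g = [0.1536, 0.4923, -0.0499, -0.0853].
Step 2: g^T H^(-1) g = sum_i g_i^2 / H_ii
  = (2.304)^2/15 + (4.923)^2/10 + (-0.749)^2/15 + (-1.2795)^2/15
  = 0.3539 + 2.4236 + 0.0374 + 0.1091 = 2.924
Step 3: Objective decrease = 0.5 * g^T H^(-1) g = 1.462


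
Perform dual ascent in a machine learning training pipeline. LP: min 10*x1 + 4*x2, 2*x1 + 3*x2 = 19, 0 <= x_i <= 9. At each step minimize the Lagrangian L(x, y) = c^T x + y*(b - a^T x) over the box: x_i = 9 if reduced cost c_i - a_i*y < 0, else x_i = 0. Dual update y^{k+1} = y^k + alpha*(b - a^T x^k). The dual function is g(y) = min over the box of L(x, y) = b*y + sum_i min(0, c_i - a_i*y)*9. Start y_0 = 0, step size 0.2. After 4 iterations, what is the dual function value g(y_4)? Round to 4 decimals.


Dual ascent for LP: min 10*x1 + 4*x2, 2*x1 + 3*x2 = 19, 0 <= x_i <= 9
Step 1: y^k = 0.0, reduced costs: (10.0, 4.0)
  x^k = (0.0, 0.0), subgradient = b - a^T x = 19.0
  y^{k+1} = 0.0 + 0.2*19.0 = 3.8
Step 2: y^k = 3.8, reduced costs: (2.4, -7.4)
  x^k = (0.0, 9.0), subgradient = b - a^T x = -8.0
  y^{k+1} = 3.8 + 0.2*-8.0 = 2.2
Step 3: y^k = 2.2, reduced costs: (5.6, -2.6)
  x^k = (0.0, 9.0), subgradient = b - a^T x = -8.0
  y^{k+1} = 2.2 + 0.2*-8.0 = 0.6
Step 4: y^k = 0.6, reduced costs: (8.8, 2.2)
  x^k = (0.0, 0.0), subgradient = b - a^T x = 19.0
  y^{k+1} = 0.6 + 0.2*19.0 = 4.4
Dual objective at y_4 = 4.4: reduced costs (1.2, -9.2), box minimizer x = (0.0, 9.0)
g(y_4) = b*y + (c1 - a1*y)*x1 + (c2 - a2*y)*x2 = 19*4.4 + 1.2*0.0 + (-9.2)*9.0 = 83.6 + 0.0 - 82.8 = 0.8


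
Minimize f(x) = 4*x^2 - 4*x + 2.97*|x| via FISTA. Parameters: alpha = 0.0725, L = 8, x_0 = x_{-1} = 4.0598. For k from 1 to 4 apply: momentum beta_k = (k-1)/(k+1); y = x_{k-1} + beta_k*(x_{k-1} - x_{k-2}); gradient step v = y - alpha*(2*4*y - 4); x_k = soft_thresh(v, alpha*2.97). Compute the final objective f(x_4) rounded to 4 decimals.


FISTA on f(x) = 4*x^2 - 4*x + 2.97*|x|
L = 8, alpha = 0.0725
Iteration 1: beta = 0.0, y = 4.0598 + 0.0*(4.0598 - 4.0598) = 4.0598
  grad(y) = 28.4784, v = y - alpha*grad = 1.9951
  prox(v) = soft_thresh(1.9951, 0.2153) = 1.7798
Iteration 2: beta = 0.3333, y = 1.7798 + 0.3333*(1.7798 - 4.0598) = 1.0198
  grad(y) = 4.1583, v = y - alpha*grad = 0.7183
  prox(v) = soft_thresh(0.7183, 0.2153) = 0.503
Iteration 3: beta = 0.5, y = 0.503 + 0.5*(0.503 - 1.7798) = -0.1354
  grad(y) = -5.0833, v = y - alpha*grad = 0.2331
  prox(v) = soft_thresh(0.2331, 0.2153) = 0.0178
Iteration 4: beta = 0.6, y = 0.0178 + 0.6*(0.0178 - 0.503) = -0.2733
  grad(y) = -6.1865, v = y - alpha*grad = 0.1752
  prox(v) = soft_thresh(0.1752, 0.2153) = 0.0
f(x_4) = 4*0.0^2 - 4*0.0 + 2.97*|0.0| = 0.0


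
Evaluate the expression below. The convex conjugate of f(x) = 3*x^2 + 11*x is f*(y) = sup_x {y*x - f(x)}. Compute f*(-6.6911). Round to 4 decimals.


f*(y) = sup_x {y*x - a*x^2 - b*x} = sup_x {(y-b)*x - a*x^2}
FOC: (y - b) - 2a*x = 0 => x* = (y - b)/(2a)
x* = (-6.6911 - 11)/(2*3) = -2.9485
f*(-6.6911) = (y-b)^2/(4a) = (-6.6911 - 11)^2/(4*3)
= 312.975/12 = 26.0813


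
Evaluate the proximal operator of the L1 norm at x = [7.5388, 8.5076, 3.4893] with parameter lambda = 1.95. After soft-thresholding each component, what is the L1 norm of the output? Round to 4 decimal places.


Soft-thresholding with lambda = 1.95:
prox(7.5388) = sign(7.5388)*max(|7.5388| - 1.95, 0) = 5.5888
prox(8.5076) = sign(8.5076)*max(|8.5076| - 1.95, 0) = 6.5576
prox(3.4893) = sign(3.4893)*max(|3.4893| - 1.95, 0) = 1.5393
prox(x) = [5.5888, 6.5576, 1.5393]
||prox(x)||_1 = 5.5888 + 6.5576 + 1.5393 = 13.6857


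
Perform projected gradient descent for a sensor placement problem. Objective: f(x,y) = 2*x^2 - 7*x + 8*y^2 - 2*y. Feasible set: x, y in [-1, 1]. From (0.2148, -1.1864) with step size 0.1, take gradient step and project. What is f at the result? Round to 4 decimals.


Step 1: Compute gradient at (0.2148, -1.1864).
grad_x = 2*2*0.2148 - 7 = -6.1408
grad_y = 2*8*-1.1864 - 2 = -20.9824
Step 2: Gradient step.
x_raw = 0.2148 - 0.1*-6.1408 = 0.8289
y_raw = -1.1864 - 0.1*-20.9824 = 0.9118
Step 3: Project onto [-1, 1].
x_proj = clip(0.8289) = 0.8289
y_proj = clip(0.9118) = 0.9118
Step 4: Evaluate f.
f(0.8289, 0.9118) = 0.3999


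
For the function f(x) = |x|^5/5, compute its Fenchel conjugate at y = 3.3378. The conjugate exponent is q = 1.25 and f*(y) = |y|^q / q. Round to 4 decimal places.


The conjugate exponent q satisfies 1/p + 1/q = 1.
p = 5, so q = 5/(5 - 1) = 1.25
|y|^q = 3.3378^1.25 = 4.5115
f*(3.3378) = 4.5115 / 1.25 = 3.6092


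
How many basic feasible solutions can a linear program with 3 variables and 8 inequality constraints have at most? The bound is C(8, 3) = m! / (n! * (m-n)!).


Each vertex corresponds to some choice of n active constraints out of m, so the number of vertices is at most C(m, n) = m! / (n!(m-n)!).
m = 8, n = 3
Numerator: 8 * 7 * 6
Denominator: 3! = 6
C(8, 3) = 56


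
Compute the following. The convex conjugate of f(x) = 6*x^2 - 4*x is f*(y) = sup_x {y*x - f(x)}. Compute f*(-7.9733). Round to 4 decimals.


f*(y) = sup_x {y*x - a*x^2 - b*x} = sup_x {(y-b)*x - a*x^2}
FOC: (y - b) - 2a*x = 0 => x* = (y - b)/(2a)
x* = (-7.9733 + 4)/(2*6) = -0.3311
f*(-7.9733) = (y-b)^2/(4a) = (-7.9733 + 4)^2/(4*6)
= 15.7871/24 = 0.6578


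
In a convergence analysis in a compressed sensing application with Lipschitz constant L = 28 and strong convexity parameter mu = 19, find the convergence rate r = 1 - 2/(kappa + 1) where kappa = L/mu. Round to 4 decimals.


Step 1: Compute the condition number.
kappa = L/mu = 28/19 = 1.4737
Step 2: Compute the convergence rate.
r = 1 - 2/(kappa + 1) = 1 - 2*mu/(L + mu) = (L - mu)/(L + mu) = 9/47 = 0.1915


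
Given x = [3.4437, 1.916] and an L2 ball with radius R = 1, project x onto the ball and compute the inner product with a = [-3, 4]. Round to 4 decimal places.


Step 1: Compute ||x|| (intermediates to 6 decimals).
||x|| = sqrt(3.4437^2 + 1.916^2) = 3.940828
Step 2: Project.
Since ||x|| > R, scale = R/||x|| = 1/3.940828 = 0.253754, proj(x) = scale * x
proj(x) = [0.873853, 0.486193]
Step 3: Dot product.
a^T * proj(x) = -3*0.873853 + 4*0.486193 = -0.6768


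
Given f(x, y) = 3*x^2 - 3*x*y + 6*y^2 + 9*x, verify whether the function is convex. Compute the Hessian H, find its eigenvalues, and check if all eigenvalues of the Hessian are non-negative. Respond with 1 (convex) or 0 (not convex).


The Hessian of f(x,y) = 3*x^2 - 3*x*y + 6*y^2 + 9*x is:
H = [[6, -3], [-3, 12]]
Trace = 6 + 12 = 18
Determinant = 6*12 - (-3)^2 = 63
Discriminant = (18)^2 - 4*63 = 72.0
Eigenvalues: lambda_1 = 4.7574, lambda_2 = 13.2426
The function is convex.

1


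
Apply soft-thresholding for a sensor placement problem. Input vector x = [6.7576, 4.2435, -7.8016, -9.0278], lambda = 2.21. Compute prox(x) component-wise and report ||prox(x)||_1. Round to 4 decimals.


Soft-thresholding with lambda = 2.21:
prox(6.7576) = sign(6.7576)*max(|6.7576| - 2.21, 0) = 4.5476
prox(4.2435) = sign(4.2435)*max(|4.2435| - 2.21, 0) = 2.0335
prox(-7.8016) = sign(-7.8016)*max(|-7.8016| - 2.21, 0) = -5.5916
prox(-9.0278) = sign(-9.0278)*max(|-9.0278| - 2.21, 0) = -6.8178
prox(x) = [4.5476, 2.0335, -5.5916, -6.8178]
||prox(x)||_1 = 4.5476 + 2.0335 + 5.5916 + 6.8178 = 18.9905


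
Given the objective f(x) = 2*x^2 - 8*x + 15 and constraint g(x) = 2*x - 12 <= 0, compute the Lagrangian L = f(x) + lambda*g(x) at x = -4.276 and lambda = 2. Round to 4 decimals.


Step 1: Evaluate f(x).
f(-4.276) = 2*(-4.276)^2 - 8*(-4.276) + 15 = 85.7764
Step 2: Evaluate g(x).
g(-4.276) = 2*-4.276 - 12 = -20.552
Step 3: Compute Lagrangian.
L = 85.7764 + 2*-20.552 = 44.6724


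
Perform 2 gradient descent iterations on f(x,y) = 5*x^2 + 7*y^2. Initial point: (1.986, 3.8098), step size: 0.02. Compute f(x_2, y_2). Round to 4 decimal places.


Gradient descent on f(x,y) = 5*x^2 + 7*y^2.
Starting point: (1.986, 3.8098), alpha = 0.02
Step 1: grad_x = 2*5*1.986 = 19.86, grad_y = 2*7*3.8098 = 53.3372
  x_1 = 1.986 - 0.02*19.86 = 1.5888
  y_1 = 3.8098 - 0.02*53.3372 = 2.7431
Step 2: grad_x = 2*5*1.5888 = 15.888, grad_y = 2*7*2.7431 = 38.4028
  x_2 = 1.5888 - 0.02*15.888 = 1.271
  y_2 = 2.7431 - 0.02*38.4028 = 1.975
f(1.271, 1.975) = 5*1.271^2 + 7*1.975^2 = 35.3821


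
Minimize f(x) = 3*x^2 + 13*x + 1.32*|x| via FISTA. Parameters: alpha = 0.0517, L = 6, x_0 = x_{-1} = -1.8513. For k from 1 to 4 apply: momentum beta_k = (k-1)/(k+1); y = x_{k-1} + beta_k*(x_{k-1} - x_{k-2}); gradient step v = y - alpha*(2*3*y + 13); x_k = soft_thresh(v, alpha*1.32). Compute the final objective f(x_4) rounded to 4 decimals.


FISTA on f(x) = 3*x^2 + 13*x + 1.32*|x|
L = 6, alpha = 0.0517
Iteration 1: beta = 0.0, y = -1.8513 + 0.0*(-1.8513 + 1.8513) = -1.8513
  grad(y) = 1.8922, v = y - alpha*grad = -1.9491
  prox(v) = soft_thresh(-1.9491, 0.0682) = -1.8809
Iteration 2: beta = 0.3333, y = -1.8809 + 0.3333*(-1.8809 + 1.8513) = -1.8907
  grad(y) = 1.6555, v = y - alpha*grad = -1.9763
  prox(v) = soft_thresh(-1.9763, 0.0682) = -1.9081
Iteration 3: beta = 0.5, y = -1.9081 + 0.5*(-1.9081 + 1.8809) = -1.9217
  grad(y) = 1.4698, v = y - alpha*grad = -1.9977
  prox(v) = soft_thresh(-1.9977, 0.0682) = -1.9294
Iteration 4: beta = 0.6, y = -1.9294 + 0.6*(-1.9294 + 1.9081) = -1.9423
  grad(y) = 1.3465, v = y - alpha*grad = -2.0119
  prox(v) = soft_thresh(-2.0119, 0.0682) = -1.9436
f(x_4) = 3*(-1.9436)^2 + 13*(-1.9436) + 1.32*|-1.9436| = -11.3685


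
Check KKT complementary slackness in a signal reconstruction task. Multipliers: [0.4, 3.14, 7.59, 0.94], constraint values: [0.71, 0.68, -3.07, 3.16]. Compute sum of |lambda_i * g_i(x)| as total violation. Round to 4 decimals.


KKT complementary slackness check:
lambda_1 * g_1 = 0.4 * 0.71 = 0.284
lambda_2 * g_2 = 3.14 * 0.68 = 2.1352
lambda_3 * g_3 = 7.59 * -3.07 = -23.3013
lambda_4 * g_4 = 0.94 * 3.16 = 2.9704
Total violation = 0.284 + 2.1352 + 23.3013 + 2.9704 = 28.6909


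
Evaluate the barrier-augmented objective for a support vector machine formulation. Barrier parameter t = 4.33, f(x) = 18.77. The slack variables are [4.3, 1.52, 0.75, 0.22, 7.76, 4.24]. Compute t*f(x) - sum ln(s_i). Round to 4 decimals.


Step 1: Compute log-barrier.
ln values: [1.4586, 0.4187, -0.2877, -1.5141, 2.049, 1.4446]
phi = -(1.4586 + 0.4187 - 0.2877 - 1.5141 + 2.049 + 1.4446) = -3.5691
Step 2: Compute augmented objective.
t*f(x) = 4.33*18.77 = 81.2741
Total = 81.2741 - 3.5691 = 77.705


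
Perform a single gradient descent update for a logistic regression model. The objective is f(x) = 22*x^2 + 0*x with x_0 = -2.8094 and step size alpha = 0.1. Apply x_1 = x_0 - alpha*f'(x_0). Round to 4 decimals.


We compute the gradient at x_0 and apply the update.
f'(x) = 44*x + 0
f'(-2.8094) = 44*-2.8094 + 0 = -123.6136
x_1 = -2.8094 - 0.1*-123.6136 = 9.552


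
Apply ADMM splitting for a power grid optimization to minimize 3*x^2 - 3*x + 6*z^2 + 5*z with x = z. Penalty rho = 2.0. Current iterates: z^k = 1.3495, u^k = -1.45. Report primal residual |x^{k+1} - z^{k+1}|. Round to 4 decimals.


ADMM iteration with rho = 2.0, z^k = 1.3495, u^k = -1.45
Step 1: x-update.
Minimize 3*x^2 - 3*x + (2.0/2)*(x - 1.3495 - 1.45)^2
FOC: (2*3 + 2.0)*x = 3 + 2.0*(1.3495 + 1.45)
x^{k+1} = 1.0749
Step 2: z-update.
Minimize 6*z^2 + 5*z + (2.0/2)*(1.0749 - z - 1.45)^2
FOC: (2*6 + 2.0)*z = -5 + 2.0*(1.0749 - 1.45)
z^{k+1} = -0.4107
Step 3: u-update.
u^{k+1} = -1.45 + 1.0749 + 0.4107 = 0.0356
Step 4: Primal residual = |1.0749 + 0.4107| = 1.4856


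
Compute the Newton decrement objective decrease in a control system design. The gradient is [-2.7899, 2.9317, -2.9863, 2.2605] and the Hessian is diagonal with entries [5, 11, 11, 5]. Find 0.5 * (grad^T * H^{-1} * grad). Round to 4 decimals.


Step 1: H is diagonal, so H^(-1) * g = [-0.558, 0.2665, -0.2715, 0.4521].
Step 2: g^T H^(-1) g = sum_i g_i^2 / H_ii
  = (-2.7899)^2/5 + (2.9317)^2/11 + (-2.9863)^2/11 + (2.2605)^2/5
  = 1.5567 + 0.7814 + 0.8107 + 1.022 = 4.1708
Step 3: Objective decrease = 0.5 * g^T H^(-1) g = 2.0854


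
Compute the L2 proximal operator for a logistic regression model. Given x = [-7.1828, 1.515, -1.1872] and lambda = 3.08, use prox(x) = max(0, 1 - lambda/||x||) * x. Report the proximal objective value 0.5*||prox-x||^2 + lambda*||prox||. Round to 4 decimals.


Step 1: Compute ||x||.
||x|| = 7.4362
Step 2: Compute scaling factor.
scale = max(0, 1 - 3.08/7.4362) = 0.5858
Step 3: prox(x) = [-4.2078, 0.8875, -0.6955]
||prox(x)|| = 4.3562
Step 4: Proximal objective.
0.5*||prox-x||^2 = 4.7432
lambda*||prox|| = 13.4171
Total = 18.1603


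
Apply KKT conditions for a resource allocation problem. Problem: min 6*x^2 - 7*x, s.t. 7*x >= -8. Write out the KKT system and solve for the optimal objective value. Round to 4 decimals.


Step 1: Try lambda = 0 (constraint inactive).
Stationarity: 2*6*x - 7 = 0
x* = 7/(2*6) = 7/12 = 0.5833 (rounded; the exact value 7/12 is used below)
Check constraint: 7*0.5833 = 4.0831 >= -8 -- satisfied.
Step 2: Compute optimal value.
f(x*) = 6*(7/12)^2 - 7*(7/12) = -2.0417


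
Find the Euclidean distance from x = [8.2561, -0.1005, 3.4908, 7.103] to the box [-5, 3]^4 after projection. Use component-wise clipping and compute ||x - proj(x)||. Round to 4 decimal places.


Project each component onto [-5, 3].
clip(8.2561) = 3.0, clip(-0.1005) = -0.1005, clip(3.4908) = 3.0, clip(7.103) = 3.0
Projection = [3.0, -0.1005, 3.0, 3.0]
Squared diffs: [27.6266, 0.0, 0.2409, 16.8346]
Distance = sqrt(44.7021) = 6.686


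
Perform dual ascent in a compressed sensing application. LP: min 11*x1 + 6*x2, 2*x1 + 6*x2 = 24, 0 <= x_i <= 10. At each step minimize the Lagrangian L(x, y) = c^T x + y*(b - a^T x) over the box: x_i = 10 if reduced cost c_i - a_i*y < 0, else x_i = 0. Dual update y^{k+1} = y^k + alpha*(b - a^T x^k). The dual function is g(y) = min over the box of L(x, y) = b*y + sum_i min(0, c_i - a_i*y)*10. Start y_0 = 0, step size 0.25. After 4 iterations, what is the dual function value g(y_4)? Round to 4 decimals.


Dual ascent for LP: min 11*x1 + 6*x2, 2*x1 + 6*x2 = 24, 0 <= x_i <= 10
Step 1: y^k = 0.0, reduced costs: (11.0, 6.0)
  x^k = (0.0, 0.0), subgradient = b - a^T x = 24.0
  y^{k+1} = 0.0 + 0.25*24.0 = 6.0
Step 2: y^k = 6.0, reduced costs: (-1.0, -30.0)
  x^k = (10.0, 10.0), subgradient = b - a^T x = -56.0
  y^{k+1} = 6.0 + 0.25*-56.0 = -8.0
Step 3: y^k = -8.0, reduced costs: (27.0, 54.0)
  x^k = (0.0, 0.0), subgradient = b - a^T x = 24.0
  y^{k+1} = -8.0 + 0.25*24.0 = -2.0
Step 4: y^k = -2.0, reduced costs: (15.0, 18.0)
  x^k = (0.0, 0.0), subgradient = b - a^T x = 24.0
  y^{k+1} = -2.0 + 0.25*24.0 = 4.0
Dual objective at y_4 = 4.0: reduced costs (3.0, -18.0), box minimizer x = (0.0, 10.0)
g(y_4) = b*y + (c1 - a1*y)*x1 + (c2 - a2*y)*x2 = 24*4.0 + 3.0*0.0 + (-18.0)*10.0 = 96.0 + 0.0 - 180.0 = -84.0


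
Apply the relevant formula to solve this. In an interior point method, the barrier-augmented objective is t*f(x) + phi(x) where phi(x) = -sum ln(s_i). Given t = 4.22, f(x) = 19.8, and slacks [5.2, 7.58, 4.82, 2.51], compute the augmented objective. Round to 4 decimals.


Step 1: Compute log-barrier.
ln values: [1.6487, 2.0255, 1.5728, 0.9203]
phi = -(1.6487 + 2.0255 + 1.5728 + 0.9203) = -6.1672
Step 2: Compute augmented objective.
t*f(x) = 4.22*19.8 = 83.556
Total = 83.556 - 6.1672 = 77.3888


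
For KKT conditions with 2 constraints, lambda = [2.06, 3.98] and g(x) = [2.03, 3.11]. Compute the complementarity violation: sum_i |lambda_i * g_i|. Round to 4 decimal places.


KKT complementary slackness check:
lambda_1 * g_1 = 2.06 * 2.03 = 4.1818
lambda_2 * g_2 = 3.98 * 3.11 = 12.3778
Total violation = 4.1818 + 12.3778 = 16.5596


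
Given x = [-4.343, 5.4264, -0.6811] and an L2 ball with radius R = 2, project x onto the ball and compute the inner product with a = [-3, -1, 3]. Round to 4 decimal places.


Step 1: Compute ||x|| (intermediates to 6 decimals).
||x|| = sqrt((-4.343)^2 + 5.4264^2 + (-0.6811)^2) = 6.98365
Step 2: Project.
Since ||x|| > R, scale = R/||x|| = 2/6.98365 = 0.286383, proj(x) = scale * x
proj(x) = [-1.243761, 1.554029, -0.195055]
Step 3: Dot product.
a^T * proj(x) = -3*(-1.243761) - 1*1.554029 + 3*(-0.195055) = 1.5921


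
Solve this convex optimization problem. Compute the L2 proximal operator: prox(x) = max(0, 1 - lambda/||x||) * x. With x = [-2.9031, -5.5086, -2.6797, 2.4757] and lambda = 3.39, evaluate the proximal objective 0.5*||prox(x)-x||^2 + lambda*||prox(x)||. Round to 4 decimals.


Step 1: Compute ||x||.
||x|| = 7.2168
Step 2: Compute scaling factor.
scale = max(0, 1 - 3.39/7.2168) = 0.5303
Step 3: prox(x) = [-1.5394, -2.921, -1.4209, 1.3128]
||prox(x)|| = 3.8268
Step 4: Proximal objective.
0.5*||prox-x||^2 = 5.7461
lambda*||prox|| = 12.9729
Total = 18.719


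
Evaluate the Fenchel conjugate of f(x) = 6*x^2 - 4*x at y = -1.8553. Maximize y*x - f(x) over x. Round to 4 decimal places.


f*(y) = sup_x {y*x - a*x^2 - b*x} = sup_x {(y-b)*x - a*x^2}
FOC: (y - b) - 2a*x = 0 => x* = (y - b)/(2a)
x* = (-1.8553 + 4)/(2*6) = 0.1787
f*(-1.8553) = (y-b)^2/(4a) = (-1.8553 + 4)^2/(4*6)
= 4.5997/24 = 0.1917


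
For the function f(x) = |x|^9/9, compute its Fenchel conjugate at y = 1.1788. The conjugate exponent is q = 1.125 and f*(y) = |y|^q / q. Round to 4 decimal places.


The conjugate exponent q satisfies 1/p + 1/q = 1.
p = 9, so q = 9/(9 - 1) = 1.125
|y|^q = 1.1788^1.125 = 1.2033
f*(1.1788) = 1.2033 / 1.125 = 1.0696


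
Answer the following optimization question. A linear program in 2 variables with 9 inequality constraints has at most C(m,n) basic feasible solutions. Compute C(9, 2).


Each vertex corresponds to some choice of n active constraints out of m, so the number of vertices is at most C(m, n) = m! / (n!(m-n)!).
m = 9, n = 2
Numerator: 9 * 8
Denominator: 2! = 2
C(9, 2) = 36


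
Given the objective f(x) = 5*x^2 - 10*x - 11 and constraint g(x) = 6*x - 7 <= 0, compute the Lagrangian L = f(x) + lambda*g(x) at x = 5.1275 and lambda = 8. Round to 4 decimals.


Step 1: Evaluate f(x).
f(5.1275) = 5*5.1275^2 - 10*5.1275 - 11 = 69.1813
Step 2: Evaluate g(x).
g(5.1275) = 6*5.1275 - 7 = 23.765
Step 3: Compute Lagrangian.
L = 69.1813 + 8*23.765 = 259.3013


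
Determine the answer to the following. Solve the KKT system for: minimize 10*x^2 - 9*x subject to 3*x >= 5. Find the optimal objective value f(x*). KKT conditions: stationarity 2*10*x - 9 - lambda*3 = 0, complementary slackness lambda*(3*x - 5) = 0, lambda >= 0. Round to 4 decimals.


Step 1: Try lambda = 0 (constraint inactive).
x_unc = 9/(2*10) = 0.45
Check: 3*0.45 = 1.35 < 5 -- violated!
Step 2: Constraint must be active: 3*x = 5
x* = 5/3 = 1.6667 (rounded; the exact value 5/3 is used below)
lambda = (2*10*(5/3) - 9)/3 = 8.1111
Step 3: Compute optimal value.
f(x*) = 10*(5/3)^2 - 9*(5/3) = 12.7778


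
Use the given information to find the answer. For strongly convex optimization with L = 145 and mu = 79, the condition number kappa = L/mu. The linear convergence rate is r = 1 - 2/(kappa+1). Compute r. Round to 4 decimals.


Step 1: Compute the condition number.
kappa = L/mu = 145/79 = 1.8354
Step 2: Compute the convergence rate.
r = 1 - 2/(kappa + 1) = 1 - 2*mu/(L + mu) = (L - mu)/(L + mu) = 66/224 = 0.2946


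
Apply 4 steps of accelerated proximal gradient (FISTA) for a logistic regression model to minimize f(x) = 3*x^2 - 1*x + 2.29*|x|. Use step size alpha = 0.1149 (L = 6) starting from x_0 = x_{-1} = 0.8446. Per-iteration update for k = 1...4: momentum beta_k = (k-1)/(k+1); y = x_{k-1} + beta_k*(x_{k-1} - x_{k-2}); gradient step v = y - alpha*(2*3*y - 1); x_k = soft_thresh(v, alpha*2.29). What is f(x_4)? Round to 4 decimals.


FISTA on f(x) = 3*x^2 - 1*x + 2.29*|x|
L = 6, alpha = 0.1149
Iteration 1: beta = 0.0, y = 0.8446 + 0.0*(0.8446 - 0.8446) = 0.8446
  grad(y) = 4.0676, v = y - alpha*grad = 0.3772
  prox(v) = soft_thresh(0.3772, 0.2631) = 0.1141
Iteration 2: beta = 0.3333, y = 0.1141 + 0.3333*(0.1141 - 0.8446) = -0.1294
  grad(y) = -1.7763, v = y - alpha*grad = 0.0747
  prox(v) = soft_thresh(0.0747, 0.2631) = 0.0
Iteration 3: beta = 0.5, y = 0.0 + 0.5*(0.0 - 0.1141) = -0.0571
  grad(y) = -1.3423, v = y - alpha*grad = 0.0972
  prox(v) = soft_thresh(0.0972, 0.2631) = 0.0
Iteration 4: beta = 0.6, y = 0.0 + 0.6*(0.0 - 0.0) = 0.0
  grad(y) = -1.0, v = y - alpha*grad = 0.1149
  prox(v) = soft_thresh(0.1149, 0.2631) = 0.0
f(x_4) = 3*0.0^2 - 1*0.0 + 2.29*|0.0| = 0.0


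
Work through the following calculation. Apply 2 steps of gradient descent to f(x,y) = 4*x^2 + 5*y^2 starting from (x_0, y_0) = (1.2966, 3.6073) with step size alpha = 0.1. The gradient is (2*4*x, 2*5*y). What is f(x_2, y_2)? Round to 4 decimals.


Gradient descent on f(x,y) = 4*x^2 + 5*y^2.
Starting point: (1.2966, 3.6073), alpha = 0.1
Step 1: grad_x = 2*4*1.2966 = 10.3728, grad_y = 2*5*3.6073 = 36.073
  x_1 = 1.2966 - 0.1*10.3728 = 0.2593
  y_1 = 3.6073 - 0.1*36.073 = -0.0
Step 2: grad_x = 2*4*0.2593 = 2.0746, grad_y = 2*5*-0.0 = -0.0
  x_2 = 0.2593 - 0.1*2.0746 = 0.0519
  y_2 = -0.0 - 0.1*-0.0 = 0.0
f(0.0519, 0.0) = 4*0.0519^2 + 5*0.0^2 = 0.0108


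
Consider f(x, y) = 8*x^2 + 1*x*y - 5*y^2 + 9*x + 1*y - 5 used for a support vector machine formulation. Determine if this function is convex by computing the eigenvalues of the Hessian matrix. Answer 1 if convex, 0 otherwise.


The Hessian of f(x,y) = 8*x^2 + 1*x*y - 5*y^2 + 9*x + 1*y - 5 is:
H = [[16, 1], [1, -10]]
Trace = 16 - 10 = 6
Determinant = 16*-10 - (1)^2 = -161
Discriminant = (6)^2 - 4*-161 = 680.0
Eigenvalues: lambda_1 = -10.0384, lambda_2 = 16.0384
The function is not convex.

0


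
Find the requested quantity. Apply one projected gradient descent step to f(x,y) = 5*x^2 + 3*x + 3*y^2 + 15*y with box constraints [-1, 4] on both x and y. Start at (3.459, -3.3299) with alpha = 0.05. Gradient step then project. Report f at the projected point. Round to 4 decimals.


Step 1: Compute gradient at (3.459, -3.3299).
grad_x = 2*5*3.459 + 3 = 37.59
grad_y = 2*3*-3.3299 + 15 = -4.9794
Step 2: Gradient step.
x_raw = 3.459 - 0.05*37.59 = 1.5795
y_raw = -3.3299 - 0.05*-4.9794 = -3.0809
Step 3: Project onto [-1, 4].
x_proj = clip(1.5795) = 1.5795
y_proj = clip(-3.0809) = -1.0
Step 4: Evaluate f.
f(1.5795, -1.0) = 5.2126


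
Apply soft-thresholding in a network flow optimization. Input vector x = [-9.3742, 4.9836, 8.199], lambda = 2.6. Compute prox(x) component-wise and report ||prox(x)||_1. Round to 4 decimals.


Soft-thresholding with lambda = 2.6:
prox(-9.3742) = sign(-9.3742)*max(|-9.3742| - 2.6, 0) = -6.7742
prox(4.9836) = sign(4.9836)*max(|4.9836| - 2.6, 0) = 2.3836
prox(8.199) = sign(8.199)*max(|8.199| - 2.6, 0) = 5.599
prox(x) = [-6.7742, 2.3836, 5.599]
||prox(x)||_1 = 6.7742 + 2.3836 + 5.599 = 14.7568


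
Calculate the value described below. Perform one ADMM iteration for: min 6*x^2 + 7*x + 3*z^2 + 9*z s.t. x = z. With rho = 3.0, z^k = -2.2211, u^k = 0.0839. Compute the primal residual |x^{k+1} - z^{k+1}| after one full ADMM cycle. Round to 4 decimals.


ADMM iteration with rho = 3.0, z^k = -2.2211, u^k = 0.0839
Step 1: x-update.
Minimize 6*x^2 + 7*x + (3.0/2)*(x + 2.2211 + 0.0839)^2
FOC: (2*6 + 3.0)*x = -7 + 3.0*(-2.2211 - 0.0839)
x^{k+1} = -0.9277
Step 2: z-update.
Minimize 3*z^2 + 9*z + (3.0/2)*(-0.9277 - z + 0.0839)^2
FOC: (2*3 + 3.0)*z = -9 + 3.0*(-0.9277 + 0.0839)
z^{k+1} = -1.2813
Step 3: u-update.
u^{k+1} = 0.0839 - 0.9277 + 1.2813 = 0.4375
Step 4: Primal residual = |-0.9277 + 1.2813| = 0.3536


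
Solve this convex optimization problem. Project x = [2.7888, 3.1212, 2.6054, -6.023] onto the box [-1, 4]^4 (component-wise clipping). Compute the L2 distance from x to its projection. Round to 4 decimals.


Project each component onto [-1, 4].
clip(2.7888) = 2.7888, clip(3.1212) = 3.1212, clip(2.6054) = 2.6054, clip(-6.023) = -1.0
Projection = [2.7888, 3.1212, 2.6054, -1.0]
Squared diffs: [0.0, 0.0, 0.0, 25.2305]
Distance = sqrt(25.2305) = 5.023


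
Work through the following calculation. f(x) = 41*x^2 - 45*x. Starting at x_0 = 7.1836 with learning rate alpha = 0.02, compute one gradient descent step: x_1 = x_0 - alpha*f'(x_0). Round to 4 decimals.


We compute the gradient at x_0 and apply the update.
f'(x) = 82*x - 45
f'(7.1836) = 82*7.1836 - 45 = 544.0552
x_1 = 7.1836 - 0.02*544.0552 = -3.6975


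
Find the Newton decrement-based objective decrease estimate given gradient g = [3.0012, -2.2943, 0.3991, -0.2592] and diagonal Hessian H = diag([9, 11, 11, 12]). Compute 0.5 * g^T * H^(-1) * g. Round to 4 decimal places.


Step 1: H is diagonal, so H^(-1) * g = [0.3335, -0.2086, 0.0363, -0.0216].
Step 2: g^T H^(-1) g = sum_i g_i^2 / H_ii
  = (3.0012)^2/9 + (-2.2943)^2/11 + (0.3991)^2/11 + (-0.2592)^2/12
  = 1.0008 + 0.4785 + 0.0145 + 0.0056 = 1.4994
Step 3: Objective decrease = 0.5 * g^T H^(-1) g = 0.7497


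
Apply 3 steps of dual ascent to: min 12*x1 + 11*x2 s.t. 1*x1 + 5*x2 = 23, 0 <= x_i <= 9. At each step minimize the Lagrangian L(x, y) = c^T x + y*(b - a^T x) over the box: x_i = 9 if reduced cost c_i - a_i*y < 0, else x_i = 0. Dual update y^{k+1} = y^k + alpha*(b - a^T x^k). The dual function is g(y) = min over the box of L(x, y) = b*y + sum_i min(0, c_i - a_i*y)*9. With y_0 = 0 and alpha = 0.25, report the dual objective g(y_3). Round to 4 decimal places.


Dual ascent for LP: min 12*x1 + 11*x2, 1*x1 + 5*x2 = 23, 0 <= x_i <= 9
Step 1: y^k = 0.0, reduced costs: (12.0, 11.0)
  x^k = (0.0, 0.0), subgradient = b - a^T x = 23.0
  y^{k+1} = 0.0 + 0.25*23.0 = 5.75
Step 2: y^k = 5.75, reduced costs: (6.25, -17.75)
  x^k = (0.0, 9.0), subgradient = b - a^T x = -22.0
  y^{k+1} = 5.75 + 0.25*-22.0 = 0.25
Step 3: y^k = 0.25, reduced costs: (11.75, 9.75)
  x^k = (0.0, 0.0), subgradient = b - a^T x = 23.0
  y^{k+1} = 0.25 + 0.25*23.0 = 6.0
Dual objective at y_3 = 6.0: reduced costs (6.0, -19.0), box minimizer x = (0.0, 9.0)
g(y_3) = b*y + (c1 - a1*y)*x1 + (c2 - a2*y)*x2 = 23*6.0 + 6.0*0.0 + (-19.0)*9.0 = 138.0 + 0.0 - 171.0 = -33.0


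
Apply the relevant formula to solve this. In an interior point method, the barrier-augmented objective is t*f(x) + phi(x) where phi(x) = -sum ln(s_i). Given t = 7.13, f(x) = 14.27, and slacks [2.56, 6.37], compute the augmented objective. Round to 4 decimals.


Step 1: Compute log-barrier.
ln values: [0.94, 1.8516]
phi = -(0.94 + 1.8516) = -2.7916
Step 2: Compute augmented objective.
t*f(x) = 7.13*14.27 = 101.7451
Total = 101.7451 - 2.7916 = 98.9535


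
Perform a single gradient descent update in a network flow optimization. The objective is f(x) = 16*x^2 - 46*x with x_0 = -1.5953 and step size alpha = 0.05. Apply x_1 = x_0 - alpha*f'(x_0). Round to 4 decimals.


We compute the gradient at x_0 and apply the update.
f'(x) = 32*x - 46
f'(-1.5953) = 32*-1.5953 - 46 = -97.0496
x_1 = -1.5953 - 0.05*-97.0496 = 3.2572


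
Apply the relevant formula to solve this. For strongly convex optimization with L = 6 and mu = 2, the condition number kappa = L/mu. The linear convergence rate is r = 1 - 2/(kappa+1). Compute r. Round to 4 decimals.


Step 1: Compute the condition number.
kappa = L/mu = 6/2 = 3.0
Step 2: Compute the convergence rate.
r = 1 - 2/(kappa + 1) = 1 - 2*mu/(L + mu) = (L - mu)/(L + mu) = 4/8 = 0.5


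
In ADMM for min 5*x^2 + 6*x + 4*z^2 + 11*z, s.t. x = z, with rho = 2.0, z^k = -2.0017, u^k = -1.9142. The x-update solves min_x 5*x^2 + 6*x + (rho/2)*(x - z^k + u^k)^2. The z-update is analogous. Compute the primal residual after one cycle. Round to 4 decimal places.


ADMM iteration with rho = 2.0, z^k = -2.0017, u^k = -1.9142
Step 1: x-update.
Minimize 5*x^2 + 6*x + (2.0/2)*(x + 2.0017 - 1.9142)^2
FOC: (2*5 + 2.0)*x = -6 + 2.0*(-2.0017 + 1.9142)
x^{k+1} = -0.5146
Step 2: z-update.
Minimize 4*z^2 + 11*z + (2.0/2)*(-0.5146 - z - 1.9142)^2
FOC: (2*4 + 2.0)*z = -11 + 2.0*(-0.5146 - 1.9142)
z^{k+1} = -1.5858
Step 3: u-update.
u^{k+1} = -1.9142 - 0.5146 + 1.5858 = -0.843
Step 4: Primal residual = |-0.5146 + 1.5858| = 1.0712


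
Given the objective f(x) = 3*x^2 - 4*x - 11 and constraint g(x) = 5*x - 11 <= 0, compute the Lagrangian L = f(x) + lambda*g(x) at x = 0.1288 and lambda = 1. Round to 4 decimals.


Step 1: Evaluate f(x).
f(0.1288) = 3*0.1288^2 - 4*0.1288 - 11 = -11.4654
Step 2: Evaluate g(x).
g(0.1288) = 5*0.1288 - 11 = -10.356
Step 3: Compute Lagrangian.
L = -11.4654 + 1*-10.356 = -21.8214


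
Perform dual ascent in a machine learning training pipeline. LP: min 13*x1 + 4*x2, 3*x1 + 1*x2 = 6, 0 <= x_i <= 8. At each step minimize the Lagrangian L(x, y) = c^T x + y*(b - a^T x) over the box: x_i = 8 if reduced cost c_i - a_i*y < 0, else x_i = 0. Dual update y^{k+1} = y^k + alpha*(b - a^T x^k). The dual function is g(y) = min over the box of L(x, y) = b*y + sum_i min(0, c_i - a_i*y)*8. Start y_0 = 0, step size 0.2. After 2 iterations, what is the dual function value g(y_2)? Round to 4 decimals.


Dual ascent for LP: min 13*x1 + 4*x2, 3*x1 + 1*x2 = 6, 0 <= x_i <= 8
Step 1: y^k = 0.0, reduced costs: (13.0, 4.0)
  x^k = (0.0, 0.0), subgradient = b - a^T x = 6.0
  y^{k+1} = 0.0 + 0.2*6.0 = 1.2
Step 2: y^k = 1.2, reduced costs: (9.4, 2.8)
  x^k = (0.0, 0.0), subgradient = b - a^T x = 6.0
  y^{k+1} = 1.2 + 0.2*6.0 = 2.4
Dual objective at y_2 = 2.4: reduced costs (5.8, 1.6), box minimizer x = (0.0, 0.0)
g(y_2) = b*y + (c1 - a1*y)*x1 + (c2 - a2*y)*x2 = 6*2.4 + 5.8*0.0 + 1.6*0.0 = 14.4 + 0.0 + 0.0 = 14.4


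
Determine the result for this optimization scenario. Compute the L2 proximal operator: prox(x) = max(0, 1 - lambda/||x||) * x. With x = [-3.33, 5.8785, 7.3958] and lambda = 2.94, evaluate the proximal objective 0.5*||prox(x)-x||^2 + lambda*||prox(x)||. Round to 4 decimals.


Step 1: Compute ||x||.
||x|| = 10.0172
Step 2: Compute scaling factor.
scale = max(0, 1 - 2.94/10.0172) = 0.7065
Step 3: prox(x) = [-2.3527, 4.1532, 5.2252]
||prox(x)|| = 7.0772
Step 4: Proximal objective.
0.5*||prox-x||^2 = 4.3218
lambda*||prox|| = 20.807
Total = 25.1287


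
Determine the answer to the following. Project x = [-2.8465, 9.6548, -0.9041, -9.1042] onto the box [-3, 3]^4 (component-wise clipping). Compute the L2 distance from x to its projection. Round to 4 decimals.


Project each component onto [-3, 3].
clip(-2.8465) = -2.8465, clip(9.6548) = 3.0, clip(-0.9041) = -0.9041, clip(-9.1042) = -3.0
Projection = [-2.8465, 3.0, -0.9041, -3.0]
Squared diffs: [0.0, 44.2864, 0.0, 37.2613]
Distance = sqrt(81.5477) = 9.0304


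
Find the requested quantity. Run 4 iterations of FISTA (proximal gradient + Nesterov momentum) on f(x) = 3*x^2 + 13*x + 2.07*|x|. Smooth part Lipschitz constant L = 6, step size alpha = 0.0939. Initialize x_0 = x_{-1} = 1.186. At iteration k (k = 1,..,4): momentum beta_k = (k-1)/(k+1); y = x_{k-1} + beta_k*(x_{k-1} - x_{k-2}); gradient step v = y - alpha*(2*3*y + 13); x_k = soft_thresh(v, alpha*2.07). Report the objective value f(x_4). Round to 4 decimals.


FISTA on f(x) = 3*x^2 + 13*x + 2.07*|x|
L = 6, alpha = 0.0939
Iteration 1: beta = 0.0, y = 1.186 + 0.0*(1.186 - 1.186) = 1.186
  grad(y) = 20.116, v = y - alpha*grad = -0.7029
  prox(v) = soft_thresh(-0.7029, 0.1944) = -0.5085
Iteration 2: beta = 0.3333, y = -0.5085 + 0.3333*(-0.5085 - 1.186) = -1.0734
  grad(y) = 6.5598, v = y - alpha*grad = -1.6893
  prox(v) = soft_thresh(-1.6893, 0.1944) = -1.495
Iteration 3: beta = 0.5, y = -1.495 + 0.5*(-1.495 + 0.5085) = -1.9882
  grad(y) = 1.071, v = y - alpha*grad = -2.0887
  prox(v) = soft_thresh(-2.0887, 0.1944) = -1.8944
Iteration 4: beta = 0.6, y = -1.8944 + 0.6*(-1.8944 + 1.495) = -2.134
  grad(y) = 0.1959, v = y - alpha*grad = -2.1524
  prox(v) = soft_thresh(-2.1524, 0.1944) = -1.958
f(x_4) = 3*(-1.958)^2 + 13*(-1.958) + 2.07*|-1.958| = -9.8996


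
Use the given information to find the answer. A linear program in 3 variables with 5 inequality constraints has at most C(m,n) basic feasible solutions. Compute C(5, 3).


Each vertex corresponds to some choice of n active constraints out of m, so the number of vertices is at most C(m, n) = m! / (n!(m-n)!).
m = 5, n = 3
Numerator: 5 * 4 * 3
Denominator: 3! = 6
C(5, 3) = 10


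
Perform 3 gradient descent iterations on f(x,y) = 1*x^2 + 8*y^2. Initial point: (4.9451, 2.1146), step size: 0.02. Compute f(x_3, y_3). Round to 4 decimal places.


Gradient descent on f(x,y) = 1*x^2 + 8*y^2.
Starting point: (4.9451, 2.1146), alpha = 0.02
Step 1: grad_x = 2*1*4.9451 = 9.8902, grad_y = 2*8*2.1146 = 33.8336
  x_1 = 4.9451 - 0.02*9.8902 = 4.7473
  y_1 = 2.1146 - 0.02*33.8336 = 1.4379
Step 2: grad_x = 2*1*4.7473 = 9.4946, grad_y = 2*8*1.4379 = 23.0068
  x_2 = 4.7473 - 0.02*9.4946 = 4.5574
  y_2 = 1.4379 - 0.02*23.0068 = 0.9778
Step 3: grad_x = 2*1*4.5574 = 9.1148, grad_y = 2*8*0.9778 = 15.6447
  x_3 = 4.5574 - 0.02*9.1148 = 4.3751
  y_3 = 0.9778 - 0.02*15.6447 = 0.6649
f(4.3751, 0.6649) = 1*4.3751^2 + 8*0.6649^2 = 22.6783


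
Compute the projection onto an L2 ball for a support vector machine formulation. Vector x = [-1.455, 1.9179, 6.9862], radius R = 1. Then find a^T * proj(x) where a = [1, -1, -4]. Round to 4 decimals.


Step 1: Compute ||x|| (intermediates to 6 decimals).
||x|| = sqrt((-1.455)^2 + 1.9179^2 + 6.9862^2) = 7.389341
Step 2: Project.
Since ||x|| > R, scale = R/||x|| = 1/7.389341 = 0.13533, proj(x) = scale * x
proj(x) = [-0.196905, 0.259549, 0.945442]
Step 3: Dot product.
a^T * proj(x) = 1*(-0.196905) - 1*0.259549 - 4*0.945442 = -4.2382
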